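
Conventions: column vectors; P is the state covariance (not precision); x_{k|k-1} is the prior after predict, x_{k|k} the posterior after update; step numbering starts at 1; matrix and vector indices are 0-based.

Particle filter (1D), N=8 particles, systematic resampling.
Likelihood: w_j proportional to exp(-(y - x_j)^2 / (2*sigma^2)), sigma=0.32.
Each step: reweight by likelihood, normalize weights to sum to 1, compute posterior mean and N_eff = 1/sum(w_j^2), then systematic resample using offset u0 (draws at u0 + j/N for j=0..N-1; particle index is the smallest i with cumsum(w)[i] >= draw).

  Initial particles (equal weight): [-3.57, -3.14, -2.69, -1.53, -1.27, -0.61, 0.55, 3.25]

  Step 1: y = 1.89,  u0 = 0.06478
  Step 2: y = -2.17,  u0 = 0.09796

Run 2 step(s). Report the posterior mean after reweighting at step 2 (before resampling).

step 1: w=[0.0000, 0.0000, 0.0000, 0.0000, 0.0000, 0.0000, 0.5655, 0.4345]  mean=1.7230  Neff=1.9662  idx=[6, 6, 6, 6, 6, 7, 7, 7]
step 2: w=[0.2000, 0.2000, 0.2000, 0.2000, 0.2000, 0.0000, 0.0000, 0.0000]  mean=0.5500  Neff=5.0000  idx=[0, 1, 1, 2, 2, 3, 4, 4]

post_mean = 0.5500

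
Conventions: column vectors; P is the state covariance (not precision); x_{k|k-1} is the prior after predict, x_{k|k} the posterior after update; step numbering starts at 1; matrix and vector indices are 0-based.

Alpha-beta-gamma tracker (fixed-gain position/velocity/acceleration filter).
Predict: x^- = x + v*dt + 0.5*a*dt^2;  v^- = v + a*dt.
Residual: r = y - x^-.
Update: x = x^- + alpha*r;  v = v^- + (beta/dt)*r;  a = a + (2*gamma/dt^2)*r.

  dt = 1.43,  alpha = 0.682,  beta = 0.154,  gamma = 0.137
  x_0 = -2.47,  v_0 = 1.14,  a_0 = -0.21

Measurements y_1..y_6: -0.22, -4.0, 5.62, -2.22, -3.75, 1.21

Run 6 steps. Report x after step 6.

step 1: x_pred=-1.0545  r=0.8345  x^+=-0.4854  v^+=0.9296  a^+=-0.0982
step 2: x_pred=0.7435  r=-4.7435  x^+=-2.4916  v^+=0.2783  a^+=-0.7338
step 3: x_pred=-2.8438  r=8.4638  x^+=2.9285  v^+=0.1405  a^+=0.4003
step 4: x_pred=3.5387  r=-5.7587  x^+=-0.3887  v^+=0.0928  a^+=-0.3713
step 5: x_pred=-0.6357  r=-3.1143  x^+=-2.7597  v^+=-0.7736  a^+=-0.7886
step 6: x_pred=-4.6722  r=5.8822  x^+=-0.6605  v^+=-1.2678  a^+=-0.0004

x_post = -0.6605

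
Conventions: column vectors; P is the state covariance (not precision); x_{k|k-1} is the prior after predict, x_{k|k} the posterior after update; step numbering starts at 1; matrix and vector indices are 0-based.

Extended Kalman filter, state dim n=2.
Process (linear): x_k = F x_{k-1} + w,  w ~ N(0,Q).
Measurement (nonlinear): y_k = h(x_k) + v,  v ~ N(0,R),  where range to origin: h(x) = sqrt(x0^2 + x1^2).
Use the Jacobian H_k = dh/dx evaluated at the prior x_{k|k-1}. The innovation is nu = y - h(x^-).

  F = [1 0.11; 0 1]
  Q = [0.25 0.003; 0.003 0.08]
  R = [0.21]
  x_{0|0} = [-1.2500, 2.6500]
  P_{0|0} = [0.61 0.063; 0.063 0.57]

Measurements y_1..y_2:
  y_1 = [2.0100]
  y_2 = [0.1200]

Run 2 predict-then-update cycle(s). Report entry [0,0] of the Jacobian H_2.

H_jac[0,0] = -0.2558

step 1: x^-=[-0.9585, 2.6500]  P^-=[0.8808 0.1287; 0.1287 0.6500]  H_jac=[-0.3401 0.9404]  S=[0.8044]  K=[-0.2220; 0.7055]  nu=[-0.8080]  x^+=[-0.7791, 2.0800]  P^+=[0.8411 0.2547; 0.2547 0.2497]
step 2: x^-=[-0.5503, 2.0800]  P^-=[1.1502 0.2851; 0.2851 0.3297]  H_jac=[-0.2558 0.9667]  S=[0.4523]  K=[-0.0410; 0.5433]  nu=[-2.0315]  x^+=[-0.4670, 0.9762]  P^+=[1.1494 0.2952; 0.2952 0.1961]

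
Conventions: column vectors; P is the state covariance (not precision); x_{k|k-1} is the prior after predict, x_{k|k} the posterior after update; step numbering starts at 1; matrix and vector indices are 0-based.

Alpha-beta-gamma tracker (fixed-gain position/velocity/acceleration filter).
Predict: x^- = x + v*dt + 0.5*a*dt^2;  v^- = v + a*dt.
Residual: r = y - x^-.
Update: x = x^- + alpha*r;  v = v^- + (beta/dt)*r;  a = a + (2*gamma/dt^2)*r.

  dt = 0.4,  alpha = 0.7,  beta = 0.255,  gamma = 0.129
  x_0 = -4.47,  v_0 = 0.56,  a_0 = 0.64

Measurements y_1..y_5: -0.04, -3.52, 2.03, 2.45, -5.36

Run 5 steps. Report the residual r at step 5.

resid = -11.1691

step 1: x_pred=-4.1948  r=4.1548  x^+=-1.2864  v^+=3.4647  a^+=7.3396
step 2: x_pred=0.6866  r=-4.2066  x^+=-2.2580  v^+=3.7188  a^+=0.5565
step 3: x_pred=-0.7260  r=2.7560  x^+=1.2032  v^+=5.6983  a^+=5.0005
step 4: x_pred=3.8826  r=-1.4326  x^+=2.8798  v^+=6.7853  a^+=2.6904
step 5: x_pred=5.8091  r=-11.1691  x^+=-2.0093  v^+=0.7411  a^+=-15.3198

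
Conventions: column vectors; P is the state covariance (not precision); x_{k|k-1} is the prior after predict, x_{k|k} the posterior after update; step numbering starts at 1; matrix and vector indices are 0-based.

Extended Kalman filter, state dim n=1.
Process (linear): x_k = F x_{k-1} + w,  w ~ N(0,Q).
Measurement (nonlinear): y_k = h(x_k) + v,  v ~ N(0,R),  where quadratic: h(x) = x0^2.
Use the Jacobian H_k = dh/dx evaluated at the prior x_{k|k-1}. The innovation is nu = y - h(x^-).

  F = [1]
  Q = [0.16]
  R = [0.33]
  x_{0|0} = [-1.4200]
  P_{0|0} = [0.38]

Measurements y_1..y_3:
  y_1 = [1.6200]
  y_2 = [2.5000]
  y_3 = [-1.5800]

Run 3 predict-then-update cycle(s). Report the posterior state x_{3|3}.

step 1: x^-=[-1.4200]  P^-=[0.5400]  H_jac=[-2.8400]  S=[4.6854]  K=[-0.3273]  nu=[-0.3964]  x^+=[-1.2903]  P^+=[0.0380]
step 2: x^-=[-1.2903]  P^-=[0.1980]  H_jac=[-2.5805]  S=[1.6487]  K=[-0.3100]  nu=[0.8352]  x^+=[-1.5491]  P^+=[0.0396]
step 3: x^-=[-1.5491]  P^-=[0.1996]  H_jac=[-3.0983]  S=[2.2464]  K=[-0.2753]  nu=[-3.9798]  x^+=[-0.4533]  P^+=[0.0293]

x_post = [-0.4533]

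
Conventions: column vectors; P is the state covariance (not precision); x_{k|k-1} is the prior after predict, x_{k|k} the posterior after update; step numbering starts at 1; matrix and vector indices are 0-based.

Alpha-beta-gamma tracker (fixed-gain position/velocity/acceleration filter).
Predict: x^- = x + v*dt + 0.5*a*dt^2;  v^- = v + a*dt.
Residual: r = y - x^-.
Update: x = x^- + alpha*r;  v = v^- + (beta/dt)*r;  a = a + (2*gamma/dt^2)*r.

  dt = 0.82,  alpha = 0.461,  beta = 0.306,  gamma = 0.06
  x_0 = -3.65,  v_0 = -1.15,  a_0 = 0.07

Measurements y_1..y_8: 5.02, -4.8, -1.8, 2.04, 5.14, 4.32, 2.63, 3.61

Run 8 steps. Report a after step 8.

a_post = -0.9679

step 1: x_pred=-4.5695  r=9.5895  x^+=-0.1487  v^+=2.4859  a^+=1.7814
step 2: x_pred=2.4886  r=-7.2886  x^+=-0.8714  v^+=1.2267  a^+=0.4806
step 3: x_pred=0.2961  r=-2.0961  x^+=-0.6702  v^+=0.8387  a^+=0.1065
step 4: x_pred=0.0533  r=1.9867  x^+=0.9692  v^+=1.6674  a^+=0.4611
step 5: x_pred=2.4915  r=2.6485  x^+=3.7124  v^+=3.0339  a^+=0.9338
step 6: x_pred=6.5141  r=-2.1941  x^+=5.5026  v^+=2.9808  a^+=0.5422
step 7: x_pred=8.1291  r=-5.4991  x^+=5.5940  v^+=1.3732  a^+=-0.4392
step 8: x_pred=6.5724  r=-2.9624  x^+=5.2068  v^+=-0.0924  a^+=-0.9679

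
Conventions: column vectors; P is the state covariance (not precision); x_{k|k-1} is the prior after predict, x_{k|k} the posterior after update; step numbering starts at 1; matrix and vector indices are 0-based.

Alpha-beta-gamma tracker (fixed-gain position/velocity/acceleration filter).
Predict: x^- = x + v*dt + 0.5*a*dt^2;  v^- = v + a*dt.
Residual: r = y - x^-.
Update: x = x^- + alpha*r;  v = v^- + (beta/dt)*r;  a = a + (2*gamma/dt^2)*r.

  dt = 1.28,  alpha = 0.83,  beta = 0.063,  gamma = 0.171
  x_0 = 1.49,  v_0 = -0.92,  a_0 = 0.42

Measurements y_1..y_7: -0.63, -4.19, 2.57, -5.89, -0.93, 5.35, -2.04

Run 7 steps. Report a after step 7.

a_post = 0.1067

step 1: x_pred=0.6565  r=-1.2865  x^+=-0.4113  v^+=-0.4457  a^+=0.1515
step 2: x_pred=-0.8577  r=-3.3323  x^+=-3.6235  v^+=-0.4159  a^+=-0.5441
step 3: x_pred=-4.6015  r=7.1715  x^+=1.3508  v^+=-0.7593  a^+=0.9529
step 4: x_pred=1.1595  r=-7.0495  x^+=-4.6916  v^+=0.1134  a^+=-0.5186
step 5: x_pred=-4.9713  r=4.0413  x^+=-1.6170  v^+=-0.3516  a^+=0.3250
step 6: x_pred=-1.8008  r=7.1508  x^+=4.1344  v^+=0.4163  a^+=1.8176
step 7: x_pred=6.1563  r=-8.1963  x^+=-0.6466  v^+=2.3395  a^+=0.1067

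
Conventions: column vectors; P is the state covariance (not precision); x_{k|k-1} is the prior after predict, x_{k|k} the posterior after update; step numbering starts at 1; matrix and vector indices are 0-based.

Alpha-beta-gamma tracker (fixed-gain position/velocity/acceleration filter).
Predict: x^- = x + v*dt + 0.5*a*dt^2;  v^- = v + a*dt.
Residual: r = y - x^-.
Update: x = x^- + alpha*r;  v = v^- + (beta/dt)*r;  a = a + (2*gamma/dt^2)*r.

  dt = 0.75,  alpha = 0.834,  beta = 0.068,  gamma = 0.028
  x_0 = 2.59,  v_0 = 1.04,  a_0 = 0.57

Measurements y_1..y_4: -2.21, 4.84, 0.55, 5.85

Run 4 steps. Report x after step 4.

step 1: x_pred=3.5303  r=-5.7403  x^+=-1.2571  v^+=0.9470  a^+=-0.0015
step 2: x_pred=-0.5472  r=5.3872  x^+=3.9457  v^+=1.4344  a^+=0.5348
step 3: x_pred=5.1719  r=-4.6219  x^+=1.3172  v^+=1.4165  a^+=0.0747
step 4: x_pred=2.4006  r=3.4494  x^+=5.2774  v^+=1.7852  a^+=0.4181

x_post = 5.2774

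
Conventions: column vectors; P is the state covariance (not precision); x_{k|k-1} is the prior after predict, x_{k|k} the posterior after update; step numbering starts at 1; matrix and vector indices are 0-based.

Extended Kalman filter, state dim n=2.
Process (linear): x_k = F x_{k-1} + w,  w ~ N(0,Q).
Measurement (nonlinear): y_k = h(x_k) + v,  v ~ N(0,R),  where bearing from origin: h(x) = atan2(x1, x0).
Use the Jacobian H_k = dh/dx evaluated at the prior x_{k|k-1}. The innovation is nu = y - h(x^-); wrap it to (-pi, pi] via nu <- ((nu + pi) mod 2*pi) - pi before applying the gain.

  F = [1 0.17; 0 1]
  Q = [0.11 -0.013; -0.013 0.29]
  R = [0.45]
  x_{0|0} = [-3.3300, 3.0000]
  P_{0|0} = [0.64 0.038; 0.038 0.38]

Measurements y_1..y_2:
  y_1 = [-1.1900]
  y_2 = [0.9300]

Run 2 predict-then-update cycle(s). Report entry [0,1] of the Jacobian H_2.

step 1: x^-=[-2.8200, 3.0000]  P^-=[0.7739 0.0896; 0.0896 0.6700]  H_jac=[-0.1770 -0.1663]  S=[0.4981]  K=[-0.3049; -0.2556]  nu=[2.7679]  x^+=[-3.6640, 2.2925]  P^+=[0.7276 0.0508; 0.0508 0.6375]
step 2: x^-=[-3.2742, 2.2925]  P^-=[0.8733 0.1462; 0.1462 0.9275]  H_jac=[-0.1435 -0.2049]  S=[0.5155]  K=[-0.3012; -0.4094]  nu=[-1.6008]  x^+=[-2.7921, 2.9478]  P^+=[0.8265 0.0826; 0.0826 0.8411]

H_jac[0,1] = -0.2049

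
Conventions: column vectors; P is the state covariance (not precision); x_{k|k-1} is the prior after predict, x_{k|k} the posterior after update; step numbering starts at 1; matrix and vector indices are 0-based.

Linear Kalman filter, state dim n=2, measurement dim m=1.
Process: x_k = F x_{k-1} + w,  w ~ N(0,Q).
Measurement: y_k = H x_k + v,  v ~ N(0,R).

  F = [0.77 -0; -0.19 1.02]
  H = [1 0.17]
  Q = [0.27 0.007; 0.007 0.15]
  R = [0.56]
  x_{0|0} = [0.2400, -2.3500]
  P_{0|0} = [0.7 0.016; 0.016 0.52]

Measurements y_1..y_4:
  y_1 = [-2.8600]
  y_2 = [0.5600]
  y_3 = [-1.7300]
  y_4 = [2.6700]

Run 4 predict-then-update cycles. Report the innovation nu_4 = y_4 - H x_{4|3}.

step 1: x^-=[0.1848, -2.4426]  P^-=[0.6850 -0.0828; -0.0828 0.7101]  S=[1.2374]  K=[0.5422; 0.0306]  nu=[-2.6296]  x^+=[-1.2410, -2.5231]  P^+=[0.3212 -0.1034; -0.1034 0.7089]
step 2: x^-=[-0.9556, -2.3377]  P^-=[0.4605 -0.1212; -0.1212 0.9392]  S=[1.0064]  K=[0.4371; 0.0382]  nu=[1.9130]  x^+=[-0.1195, -2.2646]  P^+=[0.2682 -0.1380; -0.1380 0.9378]
step 3: x^-=[-0.0920, -2.2872]  P^-=[0.4290 -0.1406; -0.1406 1.1888]  S=[0.9756]  K=[0.4153; 0.0630]  nu=[-1.2492]  x^+=[-0.6107, -2.3659]  P^+=[0.2608 -0.1662; -0.1662 1.1849]
step 4: x^-=[-0.4703, -2.2972]  P^-=[0.4246 -0.1617; -0.1617 1.4566]  S=[0.9718]  K=[0.4087; 0.0885]  nu=[3.5308]  x^+=[0.9727, -1.9848]  P^+=[0.2623 -0.1968; -0.1968 1.4490]

innov = [3.5308]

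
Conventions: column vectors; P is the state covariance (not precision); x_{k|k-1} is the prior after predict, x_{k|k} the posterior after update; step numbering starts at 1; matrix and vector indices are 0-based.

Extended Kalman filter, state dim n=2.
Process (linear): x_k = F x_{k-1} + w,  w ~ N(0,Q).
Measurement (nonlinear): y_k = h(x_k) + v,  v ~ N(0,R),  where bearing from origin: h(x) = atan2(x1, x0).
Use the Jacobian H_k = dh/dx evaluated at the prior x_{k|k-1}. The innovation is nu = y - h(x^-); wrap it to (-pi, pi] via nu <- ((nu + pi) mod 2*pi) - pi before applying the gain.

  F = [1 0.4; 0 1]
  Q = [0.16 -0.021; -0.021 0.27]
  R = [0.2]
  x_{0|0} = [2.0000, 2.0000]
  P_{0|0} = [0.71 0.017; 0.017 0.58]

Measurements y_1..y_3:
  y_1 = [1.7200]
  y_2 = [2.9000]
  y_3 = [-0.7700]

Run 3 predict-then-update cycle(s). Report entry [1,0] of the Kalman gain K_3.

step 1: x^-=[2.8000, 2.0000]  P^-=[0.9764 0.2280; 0.2280 0.8500]  H_jac=[-0.1689 0.2365]  S=[0.2572]  K=[-0.4317; 0.6318]  nu=[1.0998]  x^+=[2.3253, 2.6949]  P^+=[0.9285 0.2981; 0.2981 0.7473]
step 2: x^-=[3.4032, 2.6949]  P^-=[1.4466 0.5761; 0.5761 1.0173]  H_jac=[-0.1430 0.1806]  S=[0.2330]  K=[-0.4413; 0.4349]  nu=[2.2302]  x^+=[2.4190, 3.6649]  P^+=[1.4012 0.6208; 0.6208 0.9732]
step 3: x^-=[3.8849, 3.6649]  P^-=[2.2135 0.9891; 0.9891 1.2432]  H_jac=[-0.1285 0.1362]  S=[0.2250]  K=[-0.6653; 0.1878]  nu=[-1.5263]  x^+=[4.9004, 3.3783]  P^+=[2.1139 1.0172; 1.0172 1.2353]

K[1,0] = 0.1878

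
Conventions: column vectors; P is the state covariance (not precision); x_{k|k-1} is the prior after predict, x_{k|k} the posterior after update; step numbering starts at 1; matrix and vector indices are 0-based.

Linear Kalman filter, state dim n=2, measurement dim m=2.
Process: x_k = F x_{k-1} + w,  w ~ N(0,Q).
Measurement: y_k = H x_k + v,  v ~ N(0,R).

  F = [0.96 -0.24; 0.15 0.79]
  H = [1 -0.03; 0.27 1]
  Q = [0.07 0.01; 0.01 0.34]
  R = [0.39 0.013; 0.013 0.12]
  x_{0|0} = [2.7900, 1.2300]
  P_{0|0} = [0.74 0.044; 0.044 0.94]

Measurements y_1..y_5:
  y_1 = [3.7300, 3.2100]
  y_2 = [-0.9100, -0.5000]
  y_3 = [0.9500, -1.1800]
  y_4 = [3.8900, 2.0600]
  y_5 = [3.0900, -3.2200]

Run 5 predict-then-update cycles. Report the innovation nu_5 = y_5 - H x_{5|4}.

innov = [1.2436, -4.7677]

step 1: x^-=[2.3832, 1.3902]  P^-=[0.7859 -0.0299; -0.0299 0.9537]  S=[1.1785 0.1669; 0.1669 1.1149]  K=[0.6584 0.0649; -0.1735 0.8742]  nu=[1.3885, 1.1763]  x^+=[3.3738, 2.1777]  P^+=[0.2560 -0.0528; -0.0528 0.1169]
step 2: x^-=[2.7162, 2.2264]  P^-=[0.3370 -0.0134; -0.0134 0.4062]  S=[0.7282 0.0785; 0.0785 0.5435]  K=[0.4551 0.0770; -0.1168 0.7576]  nu=[-3.5594, -3.4598]  x^+=[0.8300, 0.0213]  P^+=[0.1775 -0.0328; -0.0328 0.0982]
step 3: x^-=[0.7917, 0.1413]  P^-=[0.2543 -0.0067; -0.0067 0.3975]  S=[0.6451 0.0631; 0.0631 0.5324]  K=[0.3877 0.0704; -0.1028 0.7554]  nu=[0.1625, -1.5351]  x^+=[0.7466, -1.0350]  P^+=[0.1513 -0.0274; -0.0274 0.0967]
step 4: x^-=[0.9652, -0.7056]  P^-=[0.2276 -0.0063; -0.0063 0.3973]  S=[0.6183 0.0563; 0.0563 0.5305]  K=[0.3624 0.0655; -0.0983 0.7561]  nu=[2.9037, 2.5050]  x^+=[2.1817, 0.9031]  P^+=[0.1414 -0.0256; -0.0256 0.0964]
step 5: x^-=[1.8776, 1.0407]  P^-=[0.2177 -0.0064; -0.0064 0.3973]  S=[0.6084 0.0535; 0.0535 0.5297]  K=[0.3526 0.0633; -0.0966 0.7565]  nu=[1.2436, -4.7677]  x^+=[2.0145, -2.6863]  P^+=[0.1376 -0.0250; -0.0250 0.0963]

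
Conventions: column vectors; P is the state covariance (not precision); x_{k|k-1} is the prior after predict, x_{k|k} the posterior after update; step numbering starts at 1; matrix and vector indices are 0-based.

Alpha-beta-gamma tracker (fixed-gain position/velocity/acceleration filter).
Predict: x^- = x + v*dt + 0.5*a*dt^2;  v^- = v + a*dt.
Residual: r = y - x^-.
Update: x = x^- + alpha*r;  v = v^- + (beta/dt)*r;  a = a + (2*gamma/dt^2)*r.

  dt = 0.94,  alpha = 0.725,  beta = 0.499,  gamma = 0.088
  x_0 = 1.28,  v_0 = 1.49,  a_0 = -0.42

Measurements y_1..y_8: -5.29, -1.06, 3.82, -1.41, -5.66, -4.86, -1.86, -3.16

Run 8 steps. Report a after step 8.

a_post = 0.6527

step 1: x_pred=2.4950  r=-7.7850  x^+=-3.1491  v^+=-3.0375  a^+=-1.9707
step 2: x_pred=-6.8750  r=5.8150  x^+=-2.6591  v^+=-1.8030  a^+=-0.8124
step 3: x_pred=-4.7129  r=8.5329  x^+=1.4735  v^+=1.9630  a^+=0.8872
step 4: x_pred=3.7107  r=-5.1207  x^+=-0.0018  v^+=0.0787  a^+=-0.1327
step 5: x_pred=0.0135  r=-5.6735  x^+=-4.0998  v^+=-3.0579  a^+=-1.2628
step 6: x_pred=-7.5321  r=2.6721  x^+=-5.5948  v^+=-2.8264  a^+=-0.7306
step 7: x_pred=-8.5744  r=6.7144  x^+=-3.7065  v^+=0.0512  a^+=0.6068
step 8: x_pred=-3.3902  r=0.2302  x^+=-3.2233  v^+=0.7439  a^+=0.6527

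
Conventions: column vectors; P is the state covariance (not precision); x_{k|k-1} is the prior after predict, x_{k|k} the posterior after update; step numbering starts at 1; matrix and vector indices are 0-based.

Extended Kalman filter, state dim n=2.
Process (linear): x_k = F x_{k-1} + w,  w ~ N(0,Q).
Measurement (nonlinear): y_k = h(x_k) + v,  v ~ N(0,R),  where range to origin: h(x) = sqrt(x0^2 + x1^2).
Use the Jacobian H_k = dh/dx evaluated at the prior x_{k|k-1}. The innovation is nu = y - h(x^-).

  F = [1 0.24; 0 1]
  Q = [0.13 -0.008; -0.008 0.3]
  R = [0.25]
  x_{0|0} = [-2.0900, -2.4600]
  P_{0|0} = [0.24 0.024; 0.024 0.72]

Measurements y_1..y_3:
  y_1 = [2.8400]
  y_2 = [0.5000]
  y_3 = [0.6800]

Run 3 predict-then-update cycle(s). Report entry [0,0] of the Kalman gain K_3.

step 1: x^-=[-2.6804, -2.4600]  P^-=[0.4230 0.1888; 0.1888 1.0200]  H_jac=[-0.7367 -0.6762]  S=[1.1341]  K=[-0.3874; -0.7308]  nu=[-0.7982]  x^+=[-2.3712, -1.8767]  P^+=[0.2528 -0.1322; -0.1322 0.4143]
step 2: x^-=[-2.8216, -1.8767]  P^-=[0.3432 -0.0408; -0.0408 0.7143]  H_jac=[-0.8326 -0.5538]  S=[0.6694]  K=[-0.3931; -0.5402]  nu=[-2.8887]  x^+=[-1.6859, -0.3162]  P^+=[0.2397 -0.1830; -0.1830 0.5190]
step 3: x^-=[-1.7618, -0.3162]  P^-=[0.3118 -0.0664; -0.0664 0.8190]  H_jac=[-0.9843 -0.1766]  S=[0.5545]  K=[-0.5323; -0.1430]  nu=[-1.1100]  x^+=[-1.1710, -0.1575]  P^+=[0.1547 -0.1086; -0.1086 0.8076]

K[0,0] = -0.5323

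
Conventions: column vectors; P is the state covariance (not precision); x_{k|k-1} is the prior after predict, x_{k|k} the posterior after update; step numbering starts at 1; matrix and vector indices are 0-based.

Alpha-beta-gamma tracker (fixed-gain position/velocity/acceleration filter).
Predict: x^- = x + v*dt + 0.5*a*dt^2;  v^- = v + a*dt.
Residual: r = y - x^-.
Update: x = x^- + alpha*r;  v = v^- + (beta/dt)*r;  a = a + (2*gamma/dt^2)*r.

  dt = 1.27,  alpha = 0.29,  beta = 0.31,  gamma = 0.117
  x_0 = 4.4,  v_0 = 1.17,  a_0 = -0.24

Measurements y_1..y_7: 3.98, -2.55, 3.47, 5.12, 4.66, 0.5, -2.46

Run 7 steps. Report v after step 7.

step 1: x_pred=5.6924  r=-1.7124  x^+=5.1958  v^+=0.4472  a^+=-0.4884
step 2: x_pred=5.3699  r=-7.9199  x^+=3.0731  v^+=-2.1063  a^+=-1.6374
step 3: x_pred=-0.9224  r=4.3924  x^+=0.3514  v^+=-3.1137  a^+=-1.0002
step 4: x_pred=-4.4096  r=9.5296  x^+=-1.6460  v^+=-2.0578  a^+=0.3824
step 5: x_pred=-3.9510  r=8.6110  x^+=-1.4538  v^+=0.5297  a^+=1.6316
step 6: x_pred=0.5347  r=-0.0347  x^+=0.5247  v^+=2.5934  a^+=1.6266
step 7: x_pred=5.1301  r=-7.5901  x^+=2.9290  v^+=2.8065  a^+=0.5254

v_post = 2.8065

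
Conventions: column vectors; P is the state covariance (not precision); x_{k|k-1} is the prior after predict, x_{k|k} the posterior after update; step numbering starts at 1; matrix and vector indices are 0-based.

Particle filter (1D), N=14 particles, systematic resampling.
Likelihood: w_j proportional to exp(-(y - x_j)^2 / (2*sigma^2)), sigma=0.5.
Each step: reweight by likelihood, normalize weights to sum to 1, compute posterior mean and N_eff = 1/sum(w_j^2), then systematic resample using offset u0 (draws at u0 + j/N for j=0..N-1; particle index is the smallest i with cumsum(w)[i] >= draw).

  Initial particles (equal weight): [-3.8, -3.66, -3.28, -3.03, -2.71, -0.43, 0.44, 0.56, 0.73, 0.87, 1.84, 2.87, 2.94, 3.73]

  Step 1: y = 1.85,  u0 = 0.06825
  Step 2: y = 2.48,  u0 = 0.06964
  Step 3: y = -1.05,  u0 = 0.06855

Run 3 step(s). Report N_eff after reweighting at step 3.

N_eff = 10.0000

step 1: w=[0.0000, 0.0000, 0.0000, 0.0000, 0.0000, 0.0000, 0.0125, 0.0239, 0.0542, 0.0976, 0.6661, 0.0832, 0.0619, 0.0006]  mean=1.7919  Neff=2.1382  idx=[8, 9, 10, 10, 10, 10, 10, 10, 10, 10, 10, 10, 11, 12]
step 2: w=[0.0004, 0.0010, 0.0759, 0.0759, 0.0759, 0.0759, 0.0759, 0.0759, 0.0759, 0.0759, 0.0759, 0.0759, 0.1270, 0.1128]  mean=2.0935  Neff=11.5689  idx=[2, 3, 4, 5, 6, 7, 8, 9, 10, 11, 12, 12, 13, 13]
step 3: w=[0.1000, 0.1000, 0.1000, 0.1000, 0.1000, 0.1000, 0.1000, 0.1000, 0.1000, 0.1000, 0.0000, 0.0000, 0.0000, 0.0000]  mean=1.8400  Neff=10.0000  idx=[0, 1, 2, 2, 3, 4, 4, 5, 6, 7, 7, 8, 9, 9]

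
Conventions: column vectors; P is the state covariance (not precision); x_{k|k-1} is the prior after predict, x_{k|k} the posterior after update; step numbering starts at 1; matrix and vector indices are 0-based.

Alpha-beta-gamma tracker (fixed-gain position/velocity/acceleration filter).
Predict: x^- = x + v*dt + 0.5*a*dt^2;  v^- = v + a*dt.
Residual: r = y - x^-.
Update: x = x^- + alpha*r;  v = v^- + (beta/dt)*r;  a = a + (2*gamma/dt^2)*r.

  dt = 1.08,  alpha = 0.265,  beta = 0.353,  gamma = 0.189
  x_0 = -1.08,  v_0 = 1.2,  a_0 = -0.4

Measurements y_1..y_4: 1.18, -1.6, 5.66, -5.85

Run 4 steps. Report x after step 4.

x_post = 0.6086

step 1: x_pred=-0.0173  r=1.1973  x^+=0.3000  v^+=1.1593  a^+=-0.0120
step 2: x_pred=1.5451  r=-3.1451  x^+=0.7116  v^+=0.1184  a^+=-1.0312
step 3: x_pred=0.2381  r=5.4219  x^+=1.6749  v^+=0.7768  a^+=0.7259
step 4: x_pred=2.9372  r=-8.7872  x^+=0.6086  v^+=-1.3113  a^+=-2.1218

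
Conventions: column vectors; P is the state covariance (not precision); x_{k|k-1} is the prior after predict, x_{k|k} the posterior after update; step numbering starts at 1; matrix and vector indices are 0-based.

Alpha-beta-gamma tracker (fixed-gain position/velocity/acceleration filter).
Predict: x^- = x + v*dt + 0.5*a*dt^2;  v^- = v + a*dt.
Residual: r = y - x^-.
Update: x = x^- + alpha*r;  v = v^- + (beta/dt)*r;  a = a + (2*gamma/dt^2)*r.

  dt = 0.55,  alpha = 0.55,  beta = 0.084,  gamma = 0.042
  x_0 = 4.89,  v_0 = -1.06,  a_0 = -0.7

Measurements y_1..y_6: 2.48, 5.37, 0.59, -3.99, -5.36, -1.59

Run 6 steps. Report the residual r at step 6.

resid = 6.3020

step 1: x_pred=4.2011  r=-1.7211  x^+=3.2545  v^+=-1.7079  a^+=-1.1779
step 2: x_pred=2.1370  r=3.2330  x^+=3.9152  v^+=-1.8620  a^+=-0.2802
step 3: x_pred=2.8487  r=-2.2587  x^+=1.6064  v^+=-2.3610  a^+=-0.9074
step 4: x_pred=0.1706  r=-4.1606  x^+=-2.1177  v^+=-3.4955  a^+=-2.0627
step 5: x_pred=-4.3523  r=-1.0077  x^+=-4.9065  v^+=-4.7839  a^+=-2.3426
step 6: x_pred=-7.8920  r=6.3020  x^+=-4.4259  v^+=-5.1099  a^+=-0.5926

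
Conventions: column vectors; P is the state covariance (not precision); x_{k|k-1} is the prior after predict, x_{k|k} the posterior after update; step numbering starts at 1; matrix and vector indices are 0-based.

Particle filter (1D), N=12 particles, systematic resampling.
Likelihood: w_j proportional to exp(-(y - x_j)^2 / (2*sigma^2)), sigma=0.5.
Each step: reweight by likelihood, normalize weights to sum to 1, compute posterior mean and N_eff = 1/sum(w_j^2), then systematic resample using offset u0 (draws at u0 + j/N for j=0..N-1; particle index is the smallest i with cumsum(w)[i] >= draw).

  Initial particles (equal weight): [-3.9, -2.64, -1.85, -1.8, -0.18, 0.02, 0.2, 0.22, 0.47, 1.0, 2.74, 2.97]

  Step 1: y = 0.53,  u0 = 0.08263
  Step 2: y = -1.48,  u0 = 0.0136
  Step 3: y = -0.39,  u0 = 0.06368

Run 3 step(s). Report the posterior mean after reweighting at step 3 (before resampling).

step 1: w=[0.0000, 0.0000, 0.0000, 0.0000, 0.0864, 0.1407, 0.1904, 0.1953, 0.2350, 0.1522, 0.0000, 0.0000]  mean=0.3310  Neff=5.5541  idx=[4, 5, 6, 6, 6, 7, 7, 8, 8, 8, 9, 9]
step 2: w=[0.5367, 0.1751, 0.0557, 0.0557, 0.0557, 0.0487, 0.0487, 0.0078, 0.0078, 0.0078, 0.0001, 0.0001]  mean=-0.0270  Neff=3.0039  idx=[0, 0, 0, 0, 0, 0, 0, 1, 1, 2, 4, 6]
step 3: w=[0.0983, 0.0983, 0.0983, 0.0983, 0.0983, 0.0983, 0.0983, 0.0767, 0.0767, 0.0535, 0.0535, 0.0510]  mean=-0.0882  Neff=11.3875  idx=[0, 1, 2, 3, 4, 4, 5, 6, 7, 8, 10, 11]

post_mean = -0.0882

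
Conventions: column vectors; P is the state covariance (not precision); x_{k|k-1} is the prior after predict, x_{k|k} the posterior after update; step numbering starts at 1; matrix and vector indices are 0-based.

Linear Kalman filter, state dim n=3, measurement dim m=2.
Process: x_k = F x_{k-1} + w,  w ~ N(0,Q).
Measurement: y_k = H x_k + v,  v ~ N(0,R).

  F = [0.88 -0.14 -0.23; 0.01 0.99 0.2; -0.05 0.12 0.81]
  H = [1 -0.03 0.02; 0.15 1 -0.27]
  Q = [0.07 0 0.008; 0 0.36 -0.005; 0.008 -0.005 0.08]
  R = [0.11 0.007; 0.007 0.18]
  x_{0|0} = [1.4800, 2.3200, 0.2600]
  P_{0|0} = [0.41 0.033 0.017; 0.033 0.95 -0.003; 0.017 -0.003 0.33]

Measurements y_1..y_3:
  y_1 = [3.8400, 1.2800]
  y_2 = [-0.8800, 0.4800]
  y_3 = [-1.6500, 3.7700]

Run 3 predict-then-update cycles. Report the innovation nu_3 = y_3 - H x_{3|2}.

innov = [-1.7849, 2.7539]

step 1: x^-=[0.9178, 2.3636, 0.4150]  P^-=[0.4084 -0.1108 -0.0710; -0.1108 1.3039 0.1570; -0.0710 0.1570 0.3089]  S=[0.5233 -0.0595; -0.0595 1.4033]  K=[0.7854 0.0116; -0.1806 0.8794; -0.1284 0.0394]  nu=[2.9848, -1.1092]  x^+=[3.2490, 0.8491, -0.0121]  P^+=[0.0865 -0.0100 -0.0171; -0.0100 0.1826 0.0891; -0.0171 0.0891 0.2974]
step 2: x^-=[2.7431, 0.8707, -0.0704]  P^-=[0.1714 -0.0727 -0.0804; -0.0727 0.5859 0.1389; -0.0804 0.1389 0.2968]  S=[0.2831 -0.0335; -0.0335 0.7011]  K=[0.6069 -0.0071; -0.2197 0.7562; -0.2714 0.0537]  nu=[-3.5955, -0.8212]  x^+=[0.5669, 1.0397, 0.8613]  P^+=[0.0669 -0.0158 -0.0323; -0.0158 0.1602 0.0863; -0.0323 0.0863 0.2730]
step 3: x^-=[0.1553, 1.2072, 0.7940]  P^-=[0.1619 -0.0756 -0.0859; -0.0756 0.5617 0.1303; -0.0859 0.1303 0.2812]  S=[0.2735 -0.0358; -0.0358 0.6798]  K=[0.5927 -0.0102; -0.2310 0.7458; -0.3018 0.0452]  nu=[-1.7849, 2.7539]  x^+=[-0.9308, 3.6733, 1.4573]  P^+=[0.0653 -0.0171 -0.0356; -0.0171 0.1568 0.0799; -0.0356 0.0799 0.2539]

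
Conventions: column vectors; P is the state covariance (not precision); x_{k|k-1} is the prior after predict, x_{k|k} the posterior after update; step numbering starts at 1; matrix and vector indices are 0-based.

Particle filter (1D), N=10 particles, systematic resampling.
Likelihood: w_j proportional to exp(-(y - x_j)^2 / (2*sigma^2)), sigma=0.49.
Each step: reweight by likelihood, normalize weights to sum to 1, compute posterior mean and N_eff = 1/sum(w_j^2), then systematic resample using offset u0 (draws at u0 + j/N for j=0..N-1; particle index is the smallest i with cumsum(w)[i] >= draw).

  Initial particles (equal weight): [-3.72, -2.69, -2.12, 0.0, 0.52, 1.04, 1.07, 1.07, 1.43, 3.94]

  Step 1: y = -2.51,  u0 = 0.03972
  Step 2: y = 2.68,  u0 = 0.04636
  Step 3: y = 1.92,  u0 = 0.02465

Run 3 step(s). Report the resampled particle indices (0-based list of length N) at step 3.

step 1: w=[0.0277, 0.5464, 0.4259, 0.0000, 0.0000, 0.0000, 0.0000, 0.0000, 0.0000, 0.0000]  mean=-2.4758  Neff=2.0803  idx=[1, 1, 1, 1, 1, 1, 2, 2, 2, 2]
step 2: w=[0.0000, 0.0000, 0.0000, 0.0000, 0.0000, 0.0000, 0.2500, 0.2500, 0.2500, 0.2500]  mean=-2.1200  Neff=4.0001  idx=[6, 6, 6, 7, 7, 8, 8, 8, 9, 9]
step 3: w=[0.1000, 0.1000, 0.1000, 0.1000, 0.1000, 0.1000, 0.1000, 0.1000, 0.1000, 0.1000]  mean=-2.1200  Neff=10.0000  idx=[0, 1, 2, 3, 4, 5, 6, 7, 8, 9]

resampled_idx = [0, 1, 2, 3, 4, 5, 6, 7, 8, 9]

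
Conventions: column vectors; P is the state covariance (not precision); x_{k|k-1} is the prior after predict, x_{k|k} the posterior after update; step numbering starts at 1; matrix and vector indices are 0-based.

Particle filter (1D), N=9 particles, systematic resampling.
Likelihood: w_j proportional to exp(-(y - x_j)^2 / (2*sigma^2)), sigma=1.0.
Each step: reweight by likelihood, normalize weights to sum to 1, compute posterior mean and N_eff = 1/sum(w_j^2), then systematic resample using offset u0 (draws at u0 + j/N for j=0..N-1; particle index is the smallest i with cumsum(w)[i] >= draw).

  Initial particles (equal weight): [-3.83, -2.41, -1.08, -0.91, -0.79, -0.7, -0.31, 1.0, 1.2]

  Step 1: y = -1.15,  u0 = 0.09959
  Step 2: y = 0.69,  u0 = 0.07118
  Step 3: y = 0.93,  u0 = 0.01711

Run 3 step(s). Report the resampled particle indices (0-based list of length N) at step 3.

step 1: w=[0.0053, 0.0877, 0.1935, 0.1885, 0.1818, 0.1753, 0.1363, 0.0192, 0.0123]  mean=-0.8870  Neff=6.1128  idx=[2, 2, 3, 3, 4, 4, 5, 6, 8]
step 2: w=[0.0595, 0.0595, 0.0793, 0.0793, 0.0954, 0.0954, 0.1085, 0.1729, 0.2503]  mean=-0.2527  Neff=7.0341  idx=[1, 2, 4, 5, 6, 7, 7, 8, 8]
step 3: w=[0.0341, 0.0473, 0.0585, 0.0585, 0.0680, 0.1191, 0.1191, 0.2477, 0.2477]  mean=0.3007  Neff=6.0261  idx=[0, 2, 4, 5, 6, 7, 7, 8, 8]

resampled_idx = [0, 2, 4, 5, 6, 7, 7, 8, 8]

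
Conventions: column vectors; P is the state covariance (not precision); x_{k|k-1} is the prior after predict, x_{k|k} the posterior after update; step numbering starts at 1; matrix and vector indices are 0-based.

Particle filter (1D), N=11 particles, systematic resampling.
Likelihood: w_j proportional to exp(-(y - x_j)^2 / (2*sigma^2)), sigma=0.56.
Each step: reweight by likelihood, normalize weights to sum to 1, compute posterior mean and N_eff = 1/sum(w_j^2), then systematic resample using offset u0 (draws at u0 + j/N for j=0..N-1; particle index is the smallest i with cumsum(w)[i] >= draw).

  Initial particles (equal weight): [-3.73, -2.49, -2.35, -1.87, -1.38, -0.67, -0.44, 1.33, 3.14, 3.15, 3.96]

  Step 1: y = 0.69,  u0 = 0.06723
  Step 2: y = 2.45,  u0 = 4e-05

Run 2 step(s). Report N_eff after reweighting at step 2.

N_eff = 8.0001

step 1: w=[0.0000, 0.0000, 0.0000, 0.0000, 0.0015, 0.0744, 0.1853, 0.7386, 0.0001, 0.0001, 0.0000]  mean=0.8494  Neff=1.7083  idx=[5, 6, 6, 7, 7, 7, 7, 7, 7, 7, 7]
step 2: w=[0.0000, 0.0000, 0.0000, 0.1250, 0.1250, 0.1250, 0.1250, 0.1250, 0.1250, 0.1250, 0.1250]  mean=1.3300  Neff=8.0001  idx=[3, 3, 4, 5, 5, 6, 7, 8, 8, 9, 10]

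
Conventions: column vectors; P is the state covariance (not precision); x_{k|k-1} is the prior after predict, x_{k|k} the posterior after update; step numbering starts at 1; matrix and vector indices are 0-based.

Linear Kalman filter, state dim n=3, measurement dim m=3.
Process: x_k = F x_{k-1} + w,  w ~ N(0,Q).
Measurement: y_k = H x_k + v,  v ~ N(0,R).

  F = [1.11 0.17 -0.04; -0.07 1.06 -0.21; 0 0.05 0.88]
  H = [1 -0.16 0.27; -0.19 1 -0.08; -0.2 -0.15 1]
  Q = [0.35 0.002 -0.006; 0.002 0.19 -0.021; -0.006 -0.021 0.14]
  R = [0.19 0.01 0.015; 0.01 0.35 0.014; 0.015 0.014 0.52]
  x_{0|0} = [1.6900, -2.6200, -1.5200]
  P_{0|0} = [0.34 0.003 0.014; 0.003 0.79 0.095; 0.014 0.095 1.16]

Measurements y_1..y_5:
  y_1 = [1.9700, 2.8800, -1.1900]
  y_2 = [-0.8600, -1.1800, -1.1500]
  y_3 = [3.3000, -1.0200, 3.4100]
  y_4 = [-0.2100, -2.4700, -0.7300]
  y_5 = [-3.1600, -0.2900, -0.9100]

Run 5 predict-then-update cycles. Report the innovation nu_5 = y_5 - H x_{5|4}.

step 1: x^-=[1.4913, -2.5763, -1.4686]  P^-=[0.7922 0.1205 -0.0123; 0.1205 1.0881 -0.1068; -0.0123 -0.1068 1.0486]  S=[1.0505 -0.2417 0.1614; -0.2417 1.4444 -0.3296; 0.1614 -0.3296 1.6690]  K=[0.7754 0.0699 -0.1743; 0.1002 0.7517 -0.0375; 0.1876 0.0448 0.6301]  nu=[0.4630, 5.6222, 0.1904]  x^+=[2.2101, 1.6889, -1.0100]  P^+=[0.1645 0.0581 -0.0364; 0.0581 0.2783 0.0459; -0.0364 0.0459 0.3307]
step 2: x^-=[2.7807, 1.8476, -0.8043]  P^-=[0.5859 0.1146 -0.0408; 0.1146 0.4879 -0.0230; -0.0408 -0.0230 0.4008]  S=[0.7608 -0.0711 -0.0298; -0.0711 0.8205 -0.1048; -0.0298 -0.1048 0.9853]  K=[0.7304 0.0521 -0.1502; 0.0910 0.5709 -0.0574; 0.1105 0.0059 0.4225]  nu=[-3.1279, -2.5636, 0.4876]  x^+=[0.2892, 0.0715, -0.9591]  P^+=[0.1527 0.0502 -0.0283; 0.0502 0.2112 0.0212; -0.0283 0.0212 0.2190]
step 3: x^-=[0.3715, 0.2569, -0.8404]  P^-=[0.5658 0.0933 -0.0337; 0.0933 0.4199 -0.0291; -0.0337 -0.0291 0.3120]  S=[0.7438 -0.0791 -0.0409; -0.0791 0.7605 -0.0921; -0.0409 -0.0921 0.8919]  K=[0.7252 0.0430 -0.1427; 0.0775 0.5320 -0.0657; 0.0934 -0.0087 0.3656]  nu=[3.1965, -1.2736, 4.3633]  x^+=[2.0123, -0.4596, 1.0646]  P^+=[0.1505 0.0469 -0.0256; 0.0469 0.1960 0.0132; -0.0256 0.0132 0.1883]
step 4: x^-=[2.1129, -0.8517, 0.9139]  P^-=[0.5611 0.0867 -0.0314; 0.0867 0.4057 -0.0318; -0.0314 -0.0318 0.2874]  S=[0.7406 -0.0833 -0.0434; -0.0833 0.7490 -0.0901; -0.0434 -0.0901 0.8663]  K=[0.7239 0.0403 -0.1403; 0.0725 0.5228 -0.0689; 0.0881 -0.0136 0.3476]  nu=[-2.7059, -1.1438, -1.3491]  x^+=[0.2973, -1.5530, 0.2221]  P^+=[0.1498 0.0459 -0.0247; 0.0459 0.1923 0.0106; -0.0247 0.0106 0.1785]
step 5: x^-=[0.0571, -1.7136, 0.1178]  P^-=[0.5598 0.0848 -0.0307; 0.0848 0.4025 -0.0327; -0.0307 -0.0327 0.2797]  S=[0.7397 -0.0846 -0.0443; -0.0846 0.7465 -0.0897; -0.0443 -0.0897 0.8583]  K=[0.7235 0.0397 -0.1395; 0.0711 0.5207 -0.0701; 0.0864 -0.0151 0.3416]  nu=[-3.5230, 1.4438, -1.2734]  x^+=[-2.2570, -1.1230, -0.6434]  P^+=[0.1497 0.0456 -0.0244; 0.0456 0.1914 0.0098; -0.0244 0.0098 0.1753]

innov = [-3.5230, 1.4438, -1.2734]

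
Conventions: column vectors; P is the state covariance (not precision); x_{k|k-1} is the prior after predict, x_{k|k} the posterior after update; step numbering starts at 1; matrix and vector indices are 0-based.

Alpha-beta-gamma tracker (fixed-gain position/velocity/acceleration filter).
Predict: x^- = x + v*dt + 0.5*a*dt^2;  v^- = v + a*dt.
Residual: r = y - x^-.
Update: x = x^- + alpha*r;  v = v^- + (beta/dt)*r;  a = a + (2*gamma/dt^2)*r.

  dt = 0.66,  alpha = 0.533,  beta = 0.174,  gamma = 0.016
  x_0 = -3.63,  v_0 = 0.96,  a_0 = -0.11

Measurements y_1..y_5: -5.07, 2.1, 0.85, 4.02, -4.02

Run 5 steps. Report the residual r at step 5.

step 1: x_pred=-3.0204  r=-2.0496  x^+=-4.1128  v^+=0.3470  a^+=-0.2606
step 2: x_pred=-3.9405  r=6.0405  x^+=-0.7209  v^+=1.7676  a^+=0.1832
step 3: x_pred=0.4856  r=0.3644  x^+=0.6798  v^+=1.9845  a^+=0.2099
step 4: x_pred=2.0353  r=1.9847  x^+=3.0932  v^+=2.6463  a^+=0.3557
step 5: x_pred=4.9172  r=-8.9372  x^+=0.1537  v^+=0.5250  a^+=-0.3008

resid = -8.9372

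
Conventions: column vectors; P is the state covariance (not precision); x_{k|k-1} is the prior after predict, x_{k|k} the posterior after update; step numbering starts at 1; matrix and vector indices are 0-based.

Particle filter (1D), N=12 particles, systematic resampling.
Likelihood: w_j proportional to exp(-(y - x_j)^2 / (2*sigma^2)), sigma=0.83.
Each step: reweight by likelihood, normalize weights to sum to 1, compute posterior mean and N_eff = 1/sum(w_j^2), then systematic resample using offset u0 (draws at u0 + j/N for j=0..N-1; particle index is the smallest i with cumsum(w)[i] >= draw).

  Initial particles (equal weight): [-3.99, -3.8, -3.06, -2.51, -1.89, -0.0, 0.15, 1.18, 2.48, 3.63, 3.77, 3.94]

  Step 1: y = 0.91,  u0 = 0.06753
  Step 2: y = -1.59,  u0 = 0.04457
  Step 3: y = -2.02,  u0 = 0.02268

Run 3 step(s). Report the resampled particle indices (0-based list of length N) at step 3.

resampled_idx = [0, 1, 1, 2, 3, 4, 5, 6, 7, 8, 9, 11]

step 1: w=[0.0000, 0.0000, 0.0000, 0.0001, 0.0014, 0.2349, 0.2818, 0.4064, 0.0716, 0.0020, 0.0011, 0.0005]  mean=0.7102  Neff=3.2794  idx=[5, 5, 5, 6, 6, 6, 7, 7, 7, 7, 7, 8]
step 2: w=[0.1920, 0.1920, 0.1920, 0.1336, 0.1336, 0.1336, 0.0046, 0.0046, 0.0046, 0.0046, 0.0046, 0.0000]  mean=0.0872  Neff=6.0855  idx=[0, 0, 1, 1, 1, 2, 2, 3, 4, 4, 5, 5]
step 3: w=[0.0983, 0.0983, 0.0983, 0.0983, 0.0983, 0.0983, 0.0983, 0.0623, 0.0623, 0.0623, 0.0623, 0.0623]  mean=0.0467  Neff=11.4787  idx=[0, 1, 1, 2, 3, 4, 5, 6, 7, 8, 9, 11]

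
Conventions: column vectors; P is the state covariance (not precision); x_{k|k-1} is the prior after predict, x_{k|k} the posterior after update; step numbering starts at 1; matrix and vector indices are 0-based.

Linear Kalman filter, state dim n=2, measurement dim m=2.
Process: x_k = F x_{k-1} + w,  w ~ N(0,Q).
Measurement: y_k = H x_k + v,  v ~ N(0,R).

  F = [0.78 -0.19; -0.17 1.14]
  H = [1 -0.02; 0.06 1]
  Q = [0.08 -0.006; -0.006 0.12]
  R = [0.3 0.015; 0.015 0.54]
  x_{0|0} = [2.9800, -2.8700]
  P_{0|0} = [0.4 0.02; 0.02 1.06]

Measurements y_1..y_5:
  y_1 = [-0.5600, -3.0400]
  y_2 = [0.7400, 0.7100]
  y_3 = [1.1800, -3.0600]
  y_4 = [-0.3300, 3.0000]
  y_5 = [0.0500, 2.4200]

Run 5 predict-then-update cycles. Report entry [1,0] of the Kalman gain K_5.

K[1,0] = -0.1624

step 1: x^-=[2.8697, -3.7784]  P^-=[0.3557 -0.2702; -0.2702 1.5014]  S=[0.6671 -0.2636; -0.2636 2.0102]  K=[0.5193 -0.0557; -0.1668 0.7169]  nu=[-3.5053, 0.5662]  x^+=[1.0179, -2.7878]  P^+=[0.1543 -0.0316; -0.0316 0.3865]
step 2: x^-=[1.3237, -3.3511]  P^-=[0.1972 -0.1393; -0.1393 0.6390]  S=[0.5030 -0.1250; -0.1250 1.1630]  K=[0.3805 -0.0687; -0.1721 0.5238]  nu=[-0.6507, 3.9817]  x^+=[0.8027, -1.1537]  P^+=[0.1124 -0.0381; -0.0381 0.2825]
step 3: x^-=[0.8453, -1.4516]  P^-=[0.1699 -0.1172; -0.1172 0.5052]  S=[0.4747 -0.1020; -0.1020 1.0318]  K=[0.3478 -0.0693; -0.1680 0.4662]  nu=[0.3057, -1.6591]  x^+=[1.0667, -2.2765]  P^+=[0.1025 -0.0384; -0.0384 0.2515]
step 4: x^-=[1.2645, -2.7766]  P^-=[0.1628 -0.1095; -0.1095 0.4648]  S=[0.4674 -0.0938; -0.0938 0.9922]  K=[0.3394 -0.0684; -0.1645 0.4462]  nu=[-1.6501, 5.7007]  x^+=[0.3148, 0.0386]  P^+=[0.1000 -0.0378; -0.0378 0.2408]
step 5: x^-=[0.2382, -0.0095]  P^-=[0.1608 -0.1063; -0.1063 0.4505]  S=[0.4652 -0.0905; -0.0905 0.9783]  K=[0.3370 -0.0676; -0.1624 0.4389]  nu=[-0.1884, 2.4152]  x^+=[0.0115, 1.0812]  P^+=[0.0993 -0.0374; -0.0374 0.2368]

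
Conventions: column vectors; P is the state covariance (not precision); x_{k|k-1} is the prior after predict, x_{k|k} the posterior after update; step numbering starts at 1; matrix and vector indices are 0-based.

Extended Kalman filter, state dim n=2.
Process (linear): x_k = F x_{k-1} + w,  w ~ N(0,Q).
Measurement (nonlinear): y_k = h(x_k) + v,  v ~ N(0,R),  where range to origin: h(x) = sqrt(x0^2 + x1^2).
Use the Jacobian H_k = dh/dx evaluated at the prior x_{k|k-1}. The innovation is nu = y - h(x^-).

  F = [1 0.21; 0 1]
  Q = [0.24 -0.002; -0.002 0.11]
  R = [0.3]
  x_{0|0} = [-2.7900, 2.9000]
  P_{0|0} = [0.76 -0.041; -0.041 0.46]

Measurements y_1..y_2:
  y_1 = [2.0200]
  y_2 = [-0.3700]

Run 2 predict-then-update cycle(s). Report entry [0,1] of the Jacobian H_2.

step 1: x^-=[-2.1810, 2.9000]  P^-=[1.0031 0.0536; 0.0536 0.5700]  H_jac=[-0.6011 0.7992]  S=[0.9750]  K=[-0.5744; 0.4342]  nu=[-1.6086]  x^+=[-1.2569, 2.2015]  P^+=[0.6813 0.2968; 0.2968 0.3862]
step 2: x^-=[-0.7946, 2.2015]  P^-=[1.0630 0.3759; 0.3759 0.4962]  H_jac=[-0.3395 0.9406]  S=[0.6215]  K=[-0.0118; 0.5457]  nu=[-2.7106]  x^+=[-0.7626, 0.7225]  P^+=[1.0629 0.3799; 0.3799 0.3112]

H_jac[0,1] = 0.9406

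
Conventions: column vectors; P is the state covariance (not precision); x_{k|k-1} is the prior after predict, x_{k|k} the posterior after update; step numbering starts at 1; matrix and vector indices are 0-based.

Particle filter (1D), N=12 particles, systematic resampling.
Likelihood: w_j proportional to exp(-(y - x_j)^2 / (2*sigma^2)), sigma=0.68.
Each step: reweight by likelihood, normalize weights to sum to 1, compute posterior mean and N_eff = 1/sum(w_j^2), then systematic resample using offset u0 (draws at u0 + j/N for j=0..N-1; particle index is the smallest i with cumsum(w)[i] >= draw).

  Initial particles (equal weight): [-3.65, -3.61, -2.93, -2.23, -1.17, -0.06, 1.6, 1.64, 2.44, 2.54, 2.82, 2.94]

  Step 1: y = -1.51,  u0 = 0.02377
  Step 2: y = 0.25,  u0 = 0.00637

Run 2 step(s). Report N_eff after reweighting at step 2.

N_eff = 2.8242

step 1: w=[0.0042, 0.0050, 0.0671, 0.3388, 0.5238, 0.0611, 0.0000, 0.0000, 0.0000, 0.0000, 0.0000, 0.0000]  mean=-1.6020  Neff=2.5164  idx=[2, 3, 3, 3, 3, 4, 4, 4, 4, 4, 4, 5]
step 2: w=[0.0000, 0.0008, 0.0008, 0.0008, 0.0008, 0.0713, 0.0713, 0.0713, 0.0713, 0.0713, 0.0713, 0.5688]  mean=-0.5421  Neff=2.8242  idx=[5, 6, 7, 8, 9, 10, 11, 11, 11, 11, 11, 11]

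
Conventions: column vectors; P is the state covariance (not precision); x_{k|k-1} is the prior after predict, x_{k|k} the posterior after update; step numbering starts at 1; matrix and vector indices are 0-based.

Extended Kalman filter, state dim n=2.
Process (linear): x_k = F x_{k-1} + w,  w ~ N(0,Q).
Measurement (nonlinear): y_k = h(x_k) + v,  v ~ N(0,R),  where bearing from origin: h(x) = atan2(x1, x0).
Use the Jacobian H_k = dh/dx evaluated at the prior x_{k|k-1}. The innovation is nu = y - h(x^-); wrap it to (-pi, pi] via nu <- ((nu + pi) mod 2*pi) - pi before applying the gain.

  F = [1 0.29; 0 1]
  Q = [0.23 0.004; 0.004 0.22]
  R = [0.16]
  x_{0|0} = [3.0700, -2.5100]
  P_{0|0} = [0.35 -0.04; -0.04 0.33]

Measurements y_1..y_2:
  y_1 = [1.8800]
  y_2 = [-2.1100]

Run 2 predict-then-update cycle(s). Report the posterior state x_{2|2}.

step 1: x^-=[2.3421, -2.5100]  P^-=[0.5846 0.0597; 0.0597 0.5500]  H_jac=[0.2130 0.1987]  S=[0.2133]  K=[0.6393; 0.5721]  nu=[2.7000]  x^+=[4.0682, -0.9654]  P^+=[0.4974 -0.0183; -0.0183 0.4802]
step 2: x^-=[3.7883, -0.9654]  P^-=[0.7571 0.1250; 0.1250 0.7002]  H_jac=[0.0632 0.2479]  S=[0.2100]  K=[0.3753; 0.8643]  nu=[-1.8605]  x^+=[3.0900, -2.5733]  P^+=[0.7276 0.0568; 0.0568 0.5434]

x_post = [3.0900, -2.5733]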